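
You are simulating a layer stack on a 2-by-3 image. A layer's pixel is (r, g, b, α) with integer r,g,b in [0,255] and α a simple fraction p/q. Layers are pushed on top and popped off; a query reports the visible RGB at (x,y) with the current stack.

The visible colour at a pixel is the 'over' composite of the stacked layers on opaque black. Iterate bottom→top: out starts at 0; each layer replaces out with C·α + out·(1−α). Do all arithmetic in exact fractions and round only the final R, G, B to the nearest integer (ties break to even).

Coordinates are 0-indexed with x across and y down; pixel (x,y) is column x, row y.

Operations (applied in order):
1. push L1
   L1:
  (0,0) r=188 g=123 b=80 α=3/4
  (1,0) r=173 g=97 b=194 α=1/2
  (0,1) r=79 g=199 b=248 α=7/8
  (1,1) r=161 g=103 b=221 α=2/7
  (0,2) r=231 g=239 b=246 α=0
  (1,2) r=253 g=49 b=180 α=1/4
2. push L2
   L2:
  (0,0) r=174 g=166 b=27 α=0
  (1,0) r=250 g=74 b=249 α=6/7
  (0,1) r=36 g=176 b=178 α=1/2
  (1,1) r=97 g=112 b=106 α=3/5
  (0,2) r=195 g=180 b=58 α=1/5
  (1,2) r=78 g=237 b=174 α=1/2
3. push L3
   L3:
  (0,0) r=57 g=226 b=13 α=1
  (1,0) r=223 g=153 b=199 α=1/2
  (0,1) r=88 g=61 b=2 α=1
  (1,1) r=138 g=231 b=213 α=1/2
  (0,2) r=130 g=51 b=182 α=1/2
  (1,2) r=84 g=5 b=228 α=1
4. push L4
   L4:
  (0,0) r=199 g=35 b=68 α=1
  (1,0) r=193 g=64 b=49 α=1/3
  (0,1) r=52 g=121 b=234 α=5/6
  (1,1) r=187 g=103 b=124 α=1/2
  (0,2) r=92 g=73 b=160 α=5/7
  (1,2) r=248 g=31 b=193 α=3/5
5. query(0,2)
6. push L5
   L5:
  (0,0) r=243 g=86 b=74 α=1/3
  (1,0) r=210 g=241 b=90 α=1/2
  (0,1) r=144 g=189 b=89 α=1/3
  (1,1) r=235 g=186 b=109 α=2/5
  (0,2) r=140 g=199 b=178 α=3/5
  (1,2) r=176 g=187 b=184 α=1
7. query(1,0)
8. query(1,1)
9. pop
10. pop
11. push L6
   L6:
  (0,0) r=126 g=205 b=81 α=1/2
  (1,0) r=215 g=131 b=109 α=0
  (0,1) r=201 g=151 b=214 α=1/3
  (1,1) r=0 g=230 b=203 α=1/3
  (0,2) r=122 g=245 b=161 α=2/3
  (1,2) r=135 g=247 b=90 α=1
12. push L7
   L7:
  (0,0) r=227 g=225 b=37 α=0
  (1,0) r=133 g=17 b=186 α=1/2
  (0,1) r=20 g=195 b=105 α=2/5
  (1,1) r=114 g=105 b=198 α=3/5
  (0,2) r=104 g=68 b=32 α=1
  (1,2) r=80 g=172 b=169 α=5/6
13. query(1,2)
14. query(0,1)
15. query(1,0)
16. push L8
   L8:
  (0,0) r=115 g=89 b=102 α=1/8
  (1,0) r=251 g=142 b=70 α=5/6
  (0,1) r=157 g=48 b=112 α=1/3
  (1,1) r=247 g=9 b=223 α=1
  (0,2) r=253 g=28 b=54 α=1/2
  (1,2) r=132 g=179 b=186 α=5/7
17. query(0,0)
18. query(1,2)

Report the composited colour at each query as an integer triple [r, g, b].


at x=0,y=2 over L1,L2,L3,L4:
after L1 α=0: [0, 0, 0]
after L2 α=1/5: [39, 36, 58/5]
after L3 α=1/2: [169/2, 87/2, 484/5]
after L4 α=5/7: [629/7, 452/7, 4968/35]
→ [90, 65, 142]

(1,0) stack=L1,L2,L3,L4,L5; from [0,0,0]:
L1 α=1/2: [173/2, 97/2, 97]
L2 α=6/7: [3173/14, 985/14, 1591/7]
L3 α=1/2: [6295/28, 3127/28, 1492/7]
L4 α=1/3: [2999/14, 1341/14, 1109/7]
L5 α=1/2: [5939/28, 4715/28, 1739/14]
= [212, 168, 124]

(1,1) stack=L1,L2,L3,L4,L5; from [0,0,0]:
after L1 α=2/7: [46, 206/7, 442/7]
after L2 α=3/5: [383/5, 2764/35, 622/7]
after L3 α=1/2: [1073/10, 10849/70, 2113/14]
after L4 α=1/2: [2943/20, 18059/140, 3849/28]
after L5 α=2/5: [18229/100, 106257/700, 17651/140]
→ [182, 152, 126]

query (1,2) [L1,L2,L3,L6,L7] — begin 0,0,0
after L1 α=1/4: [253/4, 49/4, 45]
after L2 α=1/2: [565/8, 997/8, 219/2]
after L3 α=1: [84, 5, 228]
after L6 α=1: [135, 247, 90]
after L7 α=5/6: [535/6, 369/2, 935/6]
→ [89, 184, 156]

(0,1) stack=L1,L2,L3,L6,L7; from [0,0,0]:
L1 α=7/8: [553/8, 1393/8, 217]
L2 α=1/2: [841/16, 2801/16, 395/2]
L3 α=1: [88, 61, 2]
L6 α=1/3: [377/3, 91, 218/3]
L7 α=2/5: [417/5, 663/5, 428/5]
= [83, 133, 86]

at x=1,y=0 over L1,L2,L3,L6,L7:
+L1 (α=1/2) → [173/2, 97/2, 97]
+L2 (α=6/7) → [3173/14, 985/14, 1591/7]
+L3 (α=1/2) → [6295/28, 3127/28, 1492/7]
+L6 (α=0) → [6295/28, 3127/28, 1492/7]
+L7 (α=1/2) → [10019/56, 3603/56, 1397/7]
= [179, 64, 200]

at x=0,y=0 over L1,L2,L3,L6,L7,L8:
after L1 α=3/4: [141, 369/4, 60]
after L2 α=0: [141, 369/4, 60]
after L3 α=1: [57, 226, 13]
after L6 α=1/2: [183/2, 431/2, 47]
after L7 α=0: [183/2, 431/2, 47]
after L8 α=1/8: [1511/16, 3195/16, 431/8]
rounded: [94, 200, 54]

query (1,2) [L1,L2,L3,L6,L7,L8] — begin 0,0,0
+L1 (α=1/4) → [253/4, 49/4, 45]
+L2 (α=1/2) → [565/8, 997/8, 219/2]
+L3 (α=1) → [84, 5, 228]
+L6 (α=1) → [135, 247, 90]
+L7 (α=5/6) → [535/6, 369/2, 935/6]
+L8 (α=5/7) → [2515/21, 1264/7, 3725/21]
rounded: [120, 181, 177]


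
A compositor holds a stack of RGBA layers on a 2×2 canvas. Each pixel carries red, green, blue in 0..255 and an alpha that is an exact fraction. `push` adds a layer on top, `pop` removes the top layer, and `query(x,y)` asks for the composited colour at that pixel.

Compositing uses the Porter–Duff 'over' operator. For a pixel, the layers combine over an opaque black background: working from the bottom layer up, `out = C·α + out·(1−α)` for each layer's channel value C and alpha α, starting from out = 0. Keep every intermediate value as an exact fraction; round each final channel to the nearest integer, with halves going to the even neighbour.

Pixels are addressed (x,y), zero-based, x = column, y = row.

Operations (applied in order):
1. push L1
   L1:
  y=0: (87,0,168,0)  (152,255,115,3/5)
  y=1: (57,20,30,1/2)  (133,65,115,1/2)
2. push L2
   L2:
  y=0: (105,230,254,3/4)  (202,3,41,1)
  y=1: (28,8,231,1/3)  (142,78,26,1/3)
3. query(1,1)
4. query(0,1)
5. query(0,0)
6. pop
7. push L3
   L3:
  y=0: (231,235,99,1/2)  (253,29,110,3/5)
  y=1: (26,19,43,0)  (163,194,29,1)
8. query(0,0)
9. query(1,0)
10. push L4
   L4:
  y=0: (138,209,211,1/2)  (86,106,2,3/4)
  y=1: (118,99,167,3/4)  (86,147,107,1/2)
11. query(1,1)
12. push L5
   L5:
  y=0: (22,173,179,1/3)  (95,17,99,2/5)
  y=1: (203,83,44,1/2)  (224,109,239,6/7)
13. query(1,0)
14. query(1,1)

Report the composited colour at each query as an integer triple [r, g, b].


at x=1,y=1 over L1,L2:
after L1 α=1/2: [133/2, 65/2, 115/2]
after L2 α=1/3: [275/3, 143/3, 47]
→ [92, 48, 47]

(0,1) stack=L1,L2; from [0,0,0]:
L1 α=1/2: [57/2, 10, 15]
L2 α=1/3: [85/3, 28/3, 87]
→ [28, 9, 87]

at x=0,y=0 over L1,L2:
+L1 (α=0) → [0, 0, 0]
+L2 (α=3/4) → [315/4, 345/2, 381/2]
rounded: [79, 172, 190]

(0,0) stack=L1,L3; from [0,0,0]:
L1 α=0: [0, 0, 0]
L3 α=1/2: [231/2, 235/2, 99/2]
= [116, 118, 50]

at x=1,y=0 over L1,L3:
+L1 (α=3/5) → [456/5, 153, 69]
+L3 (α=3/5) → [4707/25, 393/5, 468/5]
rounded: [188, 79, 94]

query (1,1) [L1,L3,L4] — begin 0,0,0
after L1 α=1/2: [133/2, 65/2, 115/2]
after L3 α=1: [163, 194, 29]
after L4 α=1/2: [249/2, 341/2, 68]
→ [124, 170, 68]

at x=1,y=0 over L1,L3,L4,L5:
after L1 α=3/5: [456/5, 153, 69]
after L3 α=3/5: [4707/25, 393/5, 468/5]
after L4 α=3/4: [11157/100, 1983/20, 249/10]
after L5 α=2/5: [52471/500, 6629/100, 2727/50]
rounded: [105, 66, 55]

at x=1,y=1 over L1,L3,L4,L5:
after L1 α=1/2: [133/2, 65/2, 115/2]
after L3 α=1: [163, 194, 29]
after L4 α=1/2: [249/2, 341/2, 68]
after L5 α=6/7: [2937/14, 1649/14, 1502/7]
= [210, 118, 215]


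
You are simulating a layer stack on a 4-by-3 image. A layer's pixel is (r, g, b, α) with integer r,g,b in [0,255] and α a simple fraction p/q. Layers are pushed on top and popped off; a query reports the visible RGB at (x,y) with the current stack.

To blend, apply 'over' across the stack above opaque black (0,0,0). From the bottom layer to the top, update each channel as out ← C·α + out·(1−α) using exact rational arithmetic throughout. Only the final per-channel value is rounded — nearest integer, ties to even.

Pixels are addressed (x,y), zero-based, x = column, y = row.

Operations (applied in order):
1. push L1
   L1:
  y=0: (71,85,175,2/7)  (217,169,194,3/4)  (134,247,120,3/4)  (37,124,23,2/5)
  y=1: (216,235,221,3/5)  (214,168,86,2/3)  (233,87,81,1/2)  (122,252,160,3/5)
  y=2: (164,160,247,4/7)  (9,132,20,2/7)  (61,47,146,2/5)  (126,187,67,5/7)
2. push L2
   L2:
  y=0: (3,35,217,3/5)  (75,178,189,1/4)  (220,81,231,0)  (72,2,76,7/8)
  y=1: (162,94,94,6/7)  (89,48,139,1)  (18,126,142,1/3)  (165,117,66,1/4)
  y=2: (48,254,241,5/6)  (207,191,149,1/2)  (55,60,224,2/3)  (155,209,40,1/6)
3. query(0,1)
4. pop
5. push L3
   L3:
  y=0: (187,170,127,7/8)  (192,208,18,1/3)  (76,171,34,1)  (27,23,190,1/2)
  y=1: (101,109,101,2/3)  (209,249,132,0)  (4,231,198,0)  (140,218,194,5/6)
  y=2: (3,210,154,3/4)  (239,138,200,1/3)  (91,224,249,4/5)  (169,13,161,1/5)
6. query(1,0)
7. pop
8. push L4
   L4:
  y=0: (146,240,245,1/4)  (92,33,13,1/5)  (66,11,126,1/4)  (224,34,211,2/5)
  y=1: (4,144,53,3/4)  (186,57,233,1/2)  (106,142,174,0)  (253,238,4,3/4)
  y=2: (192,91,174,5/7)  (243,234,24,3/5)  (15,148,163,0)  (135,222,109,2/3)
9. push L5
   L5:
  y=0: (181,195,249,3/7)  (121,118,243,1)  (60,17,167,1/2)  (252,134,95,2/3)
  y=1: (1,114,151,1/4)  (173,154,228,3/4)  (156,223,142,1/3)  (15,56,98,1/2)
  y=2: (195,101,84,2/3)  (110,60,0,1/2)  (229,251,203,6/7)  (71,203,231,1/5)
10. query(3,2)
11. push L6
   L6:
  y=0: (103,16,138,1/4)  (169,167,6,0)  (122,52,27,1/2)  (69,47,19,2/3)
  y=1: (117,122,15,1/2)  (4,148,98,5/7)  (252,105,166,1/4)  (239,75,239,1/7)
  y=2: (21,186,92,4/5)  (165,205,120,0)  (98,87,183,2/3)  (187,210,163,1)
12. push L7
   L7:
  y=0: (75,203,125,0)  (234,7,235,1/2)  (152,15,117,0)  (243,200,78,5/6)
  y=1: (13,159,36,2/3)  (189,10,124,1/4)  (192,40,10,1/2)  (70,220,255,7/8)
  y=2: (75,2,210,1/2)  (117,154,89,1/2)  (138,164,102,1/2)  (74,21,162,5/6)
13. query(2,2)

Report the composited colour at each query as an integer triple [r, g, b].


query (0,1) [L1,L2] — begin 0,0,0
L1 α=3/5: [648/5, 141, 663/5]
L2 α=6/7: [5508/35, 705/7, 3483/35]
= [157, 101, 100]

at x=1,y=0 over L1,L3:
+L1 (α=3/4) → [651/4, 507/4, 291/2]
+L3 (α=1/3) → [345/2, 923/6, 103]
= [172, 154, 103]

query (3,2) [L1,L4,L5] — begin 0,0,0
after L1 α=5/7: [90, 935/7, 335/7]
after L4 α=2/3: [120, 4043/21, 1861/21]
after L5 α=1/5: [551/5, 4087/21, 2459/21]
= [110, 195, 117]

(2,2) stack=L1,L4,L5,L6,L7; from [0,0,0]:
L1 α=2/5: [122/5, 94/5, 292/5]
L4 α=0: [122/5, 94/5, 292/5]
L5 α=6/7: [6992/35, 7624/35, 6382/35]
L6 α=2/3: [13852/105, 13714/105, 19192/105]
L7 α=1/2: [14171/105, 15467/105, 14951/105]
rounded: [135, 147, 142]


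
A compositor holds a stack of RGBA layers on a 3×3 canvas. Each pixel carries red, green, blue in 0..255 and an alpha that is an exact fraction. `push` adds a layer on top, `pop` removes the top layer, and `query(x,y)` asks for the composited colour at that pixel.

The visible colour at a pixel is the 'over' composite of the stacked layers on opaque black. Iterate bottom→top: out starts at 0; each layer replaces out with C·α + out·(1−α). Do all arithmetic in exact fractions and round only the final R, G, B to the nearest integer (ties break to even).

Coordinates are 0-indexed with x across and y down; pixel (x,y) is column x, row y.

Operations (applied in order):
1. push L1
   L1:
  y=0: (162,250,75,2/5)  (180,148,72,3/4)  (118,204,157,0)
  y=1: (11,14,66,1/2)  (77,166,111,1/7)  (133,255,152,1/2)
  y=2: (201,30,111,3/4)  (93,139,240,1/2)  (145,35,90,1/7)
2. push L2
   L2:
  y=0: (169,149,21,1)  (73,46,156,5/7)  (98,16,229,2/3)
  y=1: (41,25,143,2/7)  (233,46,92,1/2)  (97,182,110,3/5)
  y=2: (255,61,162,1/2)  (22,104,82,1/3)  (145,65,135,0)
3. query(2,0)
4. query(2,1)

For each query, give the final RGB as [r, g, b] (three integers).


at x=2,y=0 over L1,L2:
+L1 (α=0) → [0, 0, 0]
+L2 (α=2/3) → [196/3, 32/3, 458/3]
→ [65, 11, 153]

query (2,1) [L1,L2] — begin 0,0,0
after L1 α=1/2: [133/2, 255/2, 76]
after L2 α=3/5: [424/5, 801/5, 482/5]
= [85, 160, 96]


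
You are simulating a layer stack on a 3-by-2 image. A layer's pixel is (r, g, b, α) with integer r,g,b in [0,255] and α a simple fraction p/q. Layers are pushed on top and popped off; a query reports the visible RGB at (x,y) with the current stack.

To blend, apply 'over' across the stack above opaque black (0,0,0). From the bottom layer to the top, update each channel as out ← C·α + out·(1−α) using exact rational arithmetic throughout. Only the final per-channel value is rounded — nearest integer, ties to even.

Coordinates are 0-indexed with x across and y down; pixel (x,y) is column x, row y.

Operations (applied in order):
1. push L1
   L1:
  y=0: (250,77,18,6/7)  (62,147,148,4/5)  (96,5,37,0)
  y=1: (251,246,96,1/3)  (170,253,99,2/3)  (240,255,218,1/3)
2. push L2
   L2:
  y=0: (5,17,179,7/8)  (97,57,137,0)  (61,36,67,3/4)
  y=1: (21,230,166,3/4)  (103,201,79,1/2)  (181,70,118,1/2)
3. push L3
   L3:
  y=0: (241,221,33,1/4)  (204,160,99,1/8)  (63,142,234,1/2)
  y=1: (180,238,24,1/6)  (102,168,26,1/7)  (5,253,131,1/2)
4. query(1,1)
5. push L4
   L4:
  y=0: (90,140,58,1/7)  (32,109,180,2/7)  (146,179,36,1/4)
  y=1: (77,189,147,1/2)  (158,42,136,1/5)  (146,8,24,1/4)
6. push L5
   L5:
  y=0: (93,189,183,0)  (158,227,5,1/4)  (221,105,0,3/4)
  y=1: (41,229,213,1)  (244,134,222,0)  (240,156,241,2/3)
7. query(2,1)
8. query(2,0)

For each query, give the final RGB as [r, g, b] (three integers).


at x=1,y=1 over L1,L2,L3:
after L1 α=2/3: [340/3, 506/3, 66]
after L2 α=1/2: [649/6, 1109/6, 145/2]
after L3 α=1/7: [751/7, 1277/7, 461/7]
→ [107, 182, 66]

(2,1) stack=L1,L2,L3,L4,L5; from [0,0,0]:
L1 α=1/3: [80, 85, 218/3]
L2 α=1/2: [261/2, 155/2, 286/3]
L3 α=1/2: [271/4, 661/4, 679/6]
L4 α=1/4: [1397/16, 2015/16, 727/8]
L5 α=2/3: [9077/48, 7007/48, 4583/24]
= [189, 146, 191]

(2,0) stack=L1,L2,L3,L4,L5; from [0,0,0]:
L1 α=0: [0, 0, 0]
L2 α=3/4: [183/4, 27, 201/4]
L3 α=1/2: [435/8, 169/2, 1137/8]
L4 α=1/4: [2473/32, 865/8, 3699/32]
L5 α=3/4: [23689/128, 3385/32, 3699/128]
rounded: [185, 106, 29]


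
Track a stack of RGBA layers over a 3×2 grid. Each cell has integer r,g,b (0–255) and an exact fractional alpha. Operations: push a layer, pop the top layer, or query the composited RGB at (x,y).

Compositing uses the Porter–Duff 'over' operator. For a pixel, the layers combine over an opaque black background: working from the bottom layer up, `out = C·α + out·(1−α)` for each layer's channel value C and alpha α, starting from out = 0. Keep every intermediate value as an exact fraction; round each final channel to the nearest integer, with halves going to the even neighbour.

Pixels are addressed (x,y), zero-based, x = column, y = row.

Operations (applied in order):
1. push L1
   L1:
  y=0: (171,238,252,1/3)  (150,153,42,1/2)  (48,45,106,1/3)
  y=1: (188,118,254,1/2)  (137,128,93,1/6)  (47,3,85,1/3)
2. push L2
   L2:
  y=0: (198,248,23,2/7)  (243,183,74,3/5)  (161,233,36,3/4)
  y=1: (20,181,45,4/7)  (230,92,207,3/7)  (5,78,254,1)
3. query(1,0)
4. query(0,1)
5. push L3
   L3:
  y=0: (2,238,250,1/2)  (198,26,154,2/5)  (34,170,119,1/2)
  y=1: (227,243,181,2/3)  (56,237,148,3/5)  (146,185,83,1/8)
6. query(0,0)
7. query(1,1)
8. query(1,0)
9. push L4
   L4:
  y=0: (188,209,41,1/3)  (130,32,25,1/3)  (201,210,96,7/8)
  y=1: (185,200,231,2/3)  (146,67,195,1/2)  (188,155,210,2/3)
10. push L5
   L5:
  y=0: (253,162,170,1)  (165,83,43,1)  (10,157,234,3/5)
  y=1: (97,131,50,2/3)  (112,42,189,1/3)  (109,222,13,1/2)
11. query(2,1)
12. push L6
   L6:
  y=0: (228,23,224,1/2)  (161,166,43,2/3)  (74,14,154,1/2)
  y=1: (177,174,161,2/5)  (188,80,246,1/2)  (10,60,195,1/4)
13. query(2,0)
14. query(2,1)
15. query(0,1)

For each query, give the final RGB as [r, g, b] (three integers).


query (1,0) [L1,L2] — begin 0,0,0
after L1 α=1/2: [75, 153/2, 21]
after L2 α=3/5: [879/5, 702/5, 264/5]
→ [176, 140, 53]

query (0,1) [L1,L2] — begin 0,0,0
after L1 α=1/2: [94, 59, 127]
after L2 α=4/7: [362/7, 901/7, 561/7]
→ [52, 129, 80]

at x=0,y=0 over L1,L2,L3:
after L1 α=1/3: [57, 238/3, 84]
after L2 α=2/7: [681/7, 2678/21, 466/7]
after L3 α=1/2: [695/14, 3838/21, 1108/7]
rounded: [50, 183, 158]

query (1,1) [L1,L2,L3] — begin 0,0,0
L1 α=1/6: [137/6, 64/3, 31/2]
L2 α=3/7: [2344/21, 1084/21, 683/7]
L3 α=3/5: [8216/105, 17099/105, 4474/35]
= [78, 163, 128]

(1,0) stack=L1,L2,L3; from [0,0,0]:
L1 α=1/2: [75, 153/2, 21]
L2 α=3/5: [879/5, 702/5, 264/5]
L3 α=2/5: [4617/25, 2366/25, 2332/25]
→ [185, 95, 93]

at x=2,y=1 over L1,L2,L3,L4,L5:
+L1 (α=1/3) → [47/3, 1, 85/3]
+L2 (α=1) → [5, 78, 254]
+L3 (α=1/8) → [181/8, 731/8, 1861/8]
+L4 (α=2/3) → [1063/8, 3211/24, 5221/24]
+L5 (α=1/2) → [1935/16, 8539/48, 5533/48]
rounded: [121, 178, 115]

at x=2,y=0 over L1,L2,L3,L4,L5,L6:
L1 α=1/3: [16, 15, 106/3]
L2 α=3/4: [499/4, 357/2, 215/6]
L3 α=1/2: [635/8, 697/4, 929/12]
L4 α=7/8: [11891/64, 6577/32, 8993/96]
L5 α=3/5: [12851/160, 14113/80, 42689/240]
L6 α=1/2: [24691/320, 15233/160, 79649/480]
→ [77, 95, 166]

(2,1) stack=L1,L2,L3,L4,L5,L6; from [0,0,0]:
L1 α=1/3: [47/3, 1, 85/3]
L2 α=1: [5, 78, 254]
L3 α=1/8: [181/8, 731/8, 1861/8]
L4 α=2/3: [1063/8, 3211/24, 5221/24]
L5 α=1/2: [1935/16, 8539/48, 5533/48]
L6 α=1/4: [5965/64, 9499/64, 8653/64]
rounded: [93, 148, 135]

at x=0,y=1 over L1,L2,L3,L4,L5,L6:
after L1 α=1/2: [94, 59, 127]
after L2 α=4/7: [362/7, 901/7, 561/7]
after L3 α=2/3: [1180/7, 4303/21, 3095/21]
after L4 α=2/3: [3770/21, 12703/63, 12797/63]
after L5 α=2/3: [7844/63, 29209/189, 19097/189]
after L6 α=2/5: [15278/105, 51133/315, 39383/315]
= [146, 162, 125]


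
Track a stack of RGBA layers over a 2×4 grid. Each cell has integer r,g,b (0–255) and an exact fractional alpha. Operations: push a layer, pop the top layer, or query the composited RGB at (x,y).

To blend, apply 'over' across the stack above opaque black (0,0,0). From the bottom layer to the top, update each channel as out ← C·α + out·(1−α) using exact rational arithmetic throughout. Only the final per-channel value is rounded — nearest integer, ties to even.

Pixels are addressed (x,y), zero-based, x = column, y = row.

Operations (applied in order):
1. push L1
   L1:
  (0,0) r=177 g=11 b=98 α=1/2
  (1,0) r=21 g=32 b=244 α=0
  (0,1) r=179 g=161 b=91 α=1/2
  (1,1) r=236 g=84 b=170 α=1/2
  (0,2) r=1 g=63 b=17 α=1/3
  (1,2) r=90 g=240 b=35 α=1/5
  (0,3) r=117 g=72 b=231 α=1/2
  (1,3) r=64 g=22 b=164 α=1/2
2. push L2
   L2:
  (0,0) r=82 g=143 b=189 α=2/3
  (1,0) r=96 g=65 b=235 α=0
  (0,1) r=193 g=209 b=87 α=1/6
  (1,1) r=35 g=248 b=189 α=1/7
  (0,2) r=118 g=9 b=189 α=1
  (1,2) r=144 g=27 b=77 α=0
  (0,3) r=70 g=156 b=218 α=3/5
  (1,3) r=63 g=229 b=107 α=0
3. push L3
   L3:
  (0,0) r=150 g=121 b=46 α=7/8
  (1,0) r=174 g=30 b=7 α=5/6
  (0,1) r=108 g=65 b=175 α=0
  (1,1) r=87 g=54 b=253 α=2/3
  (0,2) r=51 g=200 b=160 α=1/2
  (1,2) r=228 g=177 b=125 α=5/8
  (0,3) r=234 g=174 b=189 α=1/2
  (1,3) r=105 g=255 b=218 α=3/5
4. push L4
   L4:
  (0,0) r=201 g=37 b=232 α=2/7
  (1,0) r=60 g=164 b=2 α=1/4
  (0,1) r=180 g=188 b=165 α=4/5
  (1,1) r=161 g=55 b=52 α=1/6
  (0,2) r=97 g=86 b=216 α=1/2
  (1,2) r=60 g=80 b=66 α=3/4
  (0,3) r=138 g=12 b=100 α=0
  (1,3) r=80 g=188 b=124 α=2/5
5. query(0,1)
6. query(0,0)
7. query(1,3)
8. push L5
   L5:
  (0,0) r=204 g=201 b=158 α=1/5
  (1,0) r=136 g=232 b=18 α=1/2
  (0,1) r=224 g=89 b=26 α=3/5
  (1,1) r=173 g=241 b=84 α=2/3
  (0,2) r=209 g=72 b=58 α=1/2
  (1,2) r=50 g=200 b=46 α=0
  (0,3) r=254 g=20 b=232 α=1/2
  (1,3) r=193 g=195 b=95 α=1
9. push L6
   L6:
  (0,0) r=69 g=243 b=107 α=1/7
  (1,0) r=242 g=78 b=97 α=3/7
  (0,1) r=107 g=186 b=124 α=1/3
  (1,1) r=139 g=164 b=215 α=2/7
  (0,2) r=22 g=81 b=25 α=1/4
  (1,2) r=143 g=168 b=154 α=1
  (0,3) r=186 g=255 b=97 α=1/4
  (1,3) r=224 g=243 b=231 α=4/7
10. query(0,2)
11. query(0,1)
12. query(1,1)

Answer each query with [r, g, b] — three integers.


at x=0,y=1 over L1,L2,L3,L4:
after L1 α=1/2: [179/2, 161/2, 91/2]
after L2 α=1/6: [427/4, 1223/12, 629/12]
after L3 α=0: [427/4, 1223/12, 629/12]
after L4 α=4/5: [3307/20, 10247/60, 8549/60]
rounded: [165, 171, 142]

at x=0,y=0 over L1,L2,L3,L4:
after L1 α=1/2: [177/2, 11/2, 49]
after L2 α=2/3: [505/6, 583/6, 427/3]
after L3 α=7/8: [6805/48, 5665/48, 1393/24]
after L4 α=2/7: [53321/336, 31877/336, 18101/168]
rounded: [159, 95, 108]

at x=1,y=3 over L1,L2,L3,L4:
+L1 (α=1/2) → [32, 11, 82]
+L2 (α=0) → [32, 11, 82]
+L3 (α=3/5) → [379/5, 787/5, 818/5]
+L4 (α=2/5) → [1937/25, 4241/25, 3694/25]
→ [77, 170, 148]

(0,2) stack=L1,L2,L3,L4,L5,L6; from [0,0,0]:
after L1 α=1/3: [1/3, 21, 17/3]
after L2 α=1: [118, 9, 189]
after L3 α=1/2: [169/2, 209/2, 349/2]
after L4 α=1/2: [363/4, 381/4, 781/4]
after L5 α=1/2: [1199/8, 669/8, 1013/8]
after L6 α=1/4: [3773/32, 2655/32, 3239/32]
= [118, 83, 101]

query (0,1) [L1,L2,L3,L4,L5,L6] — begin 0,0,0
L1 α=1/2: [179/2, 161/2, 91/2]
L2 α=1/6: [427/4, 1223/12, 629/12]
L3 α=0: [427/4, 1223/12, 629/12]
L4 α=4/5: [3307/20, 10247/60, 8549/60]
L5 α=3/5: [10027/50, 18257/150, 10889/150]
L6 α=1/3: [4234/25, 32207/225, 20189/225]
rounded: [169, 143, 90]

at x=1,y=1 over L1,L2,L3,L4,L5,L6:
after L1 α=1/2: [118, 42, 85]
after L2 α=1/7: [743/7, 500/7, 699/7]
after L3 α=2/3: [1961/21, 1256/21, 4241/21]
after L4 α=1/6: [6593/63, 7435/126, 22297/126]
after L5 α=2/3: [28391/189, 68167/378, 43465/378]
after L6 α=2/7: [194497/1323, 464819/2646, 379865/2646]
rounded: [147, 176, 144]


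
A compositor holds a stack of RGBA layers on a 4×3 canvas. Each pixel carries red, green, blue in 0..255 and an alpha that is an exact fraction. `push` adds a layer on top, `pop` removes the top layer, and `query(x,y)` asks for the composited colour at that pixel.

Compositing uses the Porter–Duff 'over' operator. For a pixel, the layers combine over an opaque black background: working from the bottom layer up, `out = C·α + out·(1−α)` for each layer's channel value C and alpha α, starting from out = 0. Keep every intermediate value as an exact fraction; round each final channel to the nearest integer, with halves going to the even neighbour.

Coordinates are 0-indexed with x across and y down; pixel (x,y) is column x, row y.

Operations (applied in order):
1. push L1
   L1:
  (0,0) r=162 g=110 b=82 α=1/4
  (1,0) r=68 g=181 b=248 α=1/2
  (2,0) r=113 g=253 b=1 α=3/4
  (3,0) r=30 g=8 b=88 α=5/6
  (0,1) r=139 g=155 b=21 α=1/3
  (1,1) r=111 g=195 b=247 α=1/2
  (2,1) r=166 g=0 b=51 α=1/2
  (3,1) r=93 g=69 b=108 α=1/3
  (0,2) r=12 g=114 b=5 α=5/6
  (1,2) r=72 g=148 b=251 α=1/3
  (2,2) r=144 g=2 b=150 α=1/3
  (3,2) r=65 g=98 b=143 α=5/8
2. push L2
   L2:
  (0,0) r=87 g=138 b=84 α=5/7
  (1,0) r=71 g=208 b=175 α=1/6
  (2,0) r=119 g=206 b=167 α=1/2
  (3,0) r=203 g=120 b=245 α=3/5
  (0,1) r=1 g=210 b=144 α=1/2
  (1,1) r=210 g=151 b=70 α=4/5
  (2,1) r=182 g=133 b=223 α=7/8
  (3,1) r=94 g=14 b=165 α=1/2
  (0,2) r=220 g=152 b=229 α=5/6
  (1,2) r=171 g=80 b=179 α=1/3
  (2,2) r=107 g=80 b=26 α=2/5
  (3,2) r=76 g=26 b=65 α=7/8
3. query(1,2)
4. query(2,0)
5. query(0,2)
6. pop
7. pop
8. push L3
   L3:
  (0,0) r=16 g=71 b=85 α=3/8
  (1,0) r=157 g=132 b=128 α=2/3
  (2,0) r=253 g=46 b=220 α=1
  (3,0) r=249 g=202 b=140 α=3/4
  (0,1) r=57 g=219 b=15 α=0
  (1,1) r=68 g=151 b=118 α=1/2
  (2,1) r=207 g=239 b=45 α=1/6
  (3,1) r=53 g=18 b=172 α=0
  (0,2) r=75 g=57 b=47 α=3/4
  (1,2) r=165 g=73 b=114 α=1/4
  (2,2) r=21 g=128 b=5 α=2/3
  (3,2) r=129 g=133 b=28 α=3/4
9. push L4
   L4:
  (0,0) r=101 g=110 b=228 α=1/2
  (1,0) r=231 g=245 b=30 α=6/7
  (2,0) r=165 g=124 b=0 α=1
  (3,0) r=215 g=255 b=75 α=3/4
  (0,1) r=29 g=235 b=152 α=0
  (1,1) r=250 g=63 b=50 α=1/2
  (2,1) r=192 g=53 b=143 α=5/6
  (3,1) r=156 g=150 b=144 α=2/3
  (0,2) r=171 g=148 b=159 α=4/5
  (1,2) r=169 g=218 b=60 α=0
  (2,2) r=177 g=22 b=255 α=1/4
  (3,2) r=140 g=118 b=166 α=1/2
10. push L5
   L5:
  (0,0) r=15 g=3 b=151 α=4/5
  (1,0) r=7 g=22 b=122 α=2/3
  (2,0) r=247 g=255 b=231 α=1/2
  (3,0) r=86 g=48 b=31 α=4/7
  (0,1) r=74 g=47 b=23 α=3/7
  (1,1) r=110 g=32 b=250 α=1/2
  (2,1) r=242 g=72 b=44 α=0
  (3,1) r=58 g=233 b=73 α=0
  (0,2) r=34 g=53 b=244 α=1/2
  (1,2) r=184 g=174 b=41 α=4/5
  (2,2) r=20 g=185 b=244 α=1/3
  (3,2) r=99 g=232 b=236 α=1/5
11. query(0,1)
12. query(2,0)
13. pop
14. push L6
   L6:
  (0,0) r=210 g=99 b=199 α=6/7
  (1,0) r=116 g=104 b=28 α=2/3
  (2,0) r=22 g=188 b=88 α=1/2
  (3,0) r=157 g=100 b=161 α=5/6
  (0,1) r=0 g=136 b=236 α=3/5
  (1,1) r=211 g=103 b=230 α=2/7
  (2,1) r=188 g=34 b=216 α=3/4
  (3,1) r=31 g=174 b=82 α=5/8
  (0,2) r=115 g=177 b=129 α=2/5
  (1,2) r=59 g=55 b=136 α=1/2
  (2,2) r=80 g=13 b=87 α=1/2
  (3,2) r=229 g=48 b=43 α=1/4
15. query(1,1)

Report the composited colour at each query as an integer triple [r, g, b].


(1,2) stack=L1,L2; from [0,0,0]:
+L1 (α=1/3) → [24, 148/3, 251/3]
+L2 (α=1/3) → [73, 536/9, 1039/9]
= [73, 60, 115]

query (2,0) [L1,L2] — begin 0,0,0
after L1 α=3/4: [339/4, 759/4, 3/4]
after L2 α=1/2: [815/8, 1583/8, 671/8]
→ [102, 198, 84]

at x=0,y=2 over L1,L2:
L1 α=5/6: [10, 95, 25/6]
L2 α=5/6: [185, 285/2, 6895/36]
= [185, 142, 192]

query (0,1) [L3,L4,L5] — begin 0,0,0
L3 α=0: [0, 0, 0]
L4 α=0: [0, 0, 0]
L5 α=3/7: [222/7, 141/7, 69/7]
→ [32, 20, 10]

(2,0) stack=L3,L4,L5; from [0,0,0]:
after L3 α=1: [253, 46, 220]
after L4 α=1: [165, 124, 0]
after L5 α=1/2: [206, 379/2, 231/2]
rounded: [206, 190, 116]

query (1,1) [L3,L4,L6] — begin 0,0,0
after L3 α=1/2: [34, 151/2, 59]
after L4 α=1/2: [142, 277/4, 109/2]
after L6 α=2/7: [1132/7, 2209/28, 1465/14]
→ [162, 79, 105]


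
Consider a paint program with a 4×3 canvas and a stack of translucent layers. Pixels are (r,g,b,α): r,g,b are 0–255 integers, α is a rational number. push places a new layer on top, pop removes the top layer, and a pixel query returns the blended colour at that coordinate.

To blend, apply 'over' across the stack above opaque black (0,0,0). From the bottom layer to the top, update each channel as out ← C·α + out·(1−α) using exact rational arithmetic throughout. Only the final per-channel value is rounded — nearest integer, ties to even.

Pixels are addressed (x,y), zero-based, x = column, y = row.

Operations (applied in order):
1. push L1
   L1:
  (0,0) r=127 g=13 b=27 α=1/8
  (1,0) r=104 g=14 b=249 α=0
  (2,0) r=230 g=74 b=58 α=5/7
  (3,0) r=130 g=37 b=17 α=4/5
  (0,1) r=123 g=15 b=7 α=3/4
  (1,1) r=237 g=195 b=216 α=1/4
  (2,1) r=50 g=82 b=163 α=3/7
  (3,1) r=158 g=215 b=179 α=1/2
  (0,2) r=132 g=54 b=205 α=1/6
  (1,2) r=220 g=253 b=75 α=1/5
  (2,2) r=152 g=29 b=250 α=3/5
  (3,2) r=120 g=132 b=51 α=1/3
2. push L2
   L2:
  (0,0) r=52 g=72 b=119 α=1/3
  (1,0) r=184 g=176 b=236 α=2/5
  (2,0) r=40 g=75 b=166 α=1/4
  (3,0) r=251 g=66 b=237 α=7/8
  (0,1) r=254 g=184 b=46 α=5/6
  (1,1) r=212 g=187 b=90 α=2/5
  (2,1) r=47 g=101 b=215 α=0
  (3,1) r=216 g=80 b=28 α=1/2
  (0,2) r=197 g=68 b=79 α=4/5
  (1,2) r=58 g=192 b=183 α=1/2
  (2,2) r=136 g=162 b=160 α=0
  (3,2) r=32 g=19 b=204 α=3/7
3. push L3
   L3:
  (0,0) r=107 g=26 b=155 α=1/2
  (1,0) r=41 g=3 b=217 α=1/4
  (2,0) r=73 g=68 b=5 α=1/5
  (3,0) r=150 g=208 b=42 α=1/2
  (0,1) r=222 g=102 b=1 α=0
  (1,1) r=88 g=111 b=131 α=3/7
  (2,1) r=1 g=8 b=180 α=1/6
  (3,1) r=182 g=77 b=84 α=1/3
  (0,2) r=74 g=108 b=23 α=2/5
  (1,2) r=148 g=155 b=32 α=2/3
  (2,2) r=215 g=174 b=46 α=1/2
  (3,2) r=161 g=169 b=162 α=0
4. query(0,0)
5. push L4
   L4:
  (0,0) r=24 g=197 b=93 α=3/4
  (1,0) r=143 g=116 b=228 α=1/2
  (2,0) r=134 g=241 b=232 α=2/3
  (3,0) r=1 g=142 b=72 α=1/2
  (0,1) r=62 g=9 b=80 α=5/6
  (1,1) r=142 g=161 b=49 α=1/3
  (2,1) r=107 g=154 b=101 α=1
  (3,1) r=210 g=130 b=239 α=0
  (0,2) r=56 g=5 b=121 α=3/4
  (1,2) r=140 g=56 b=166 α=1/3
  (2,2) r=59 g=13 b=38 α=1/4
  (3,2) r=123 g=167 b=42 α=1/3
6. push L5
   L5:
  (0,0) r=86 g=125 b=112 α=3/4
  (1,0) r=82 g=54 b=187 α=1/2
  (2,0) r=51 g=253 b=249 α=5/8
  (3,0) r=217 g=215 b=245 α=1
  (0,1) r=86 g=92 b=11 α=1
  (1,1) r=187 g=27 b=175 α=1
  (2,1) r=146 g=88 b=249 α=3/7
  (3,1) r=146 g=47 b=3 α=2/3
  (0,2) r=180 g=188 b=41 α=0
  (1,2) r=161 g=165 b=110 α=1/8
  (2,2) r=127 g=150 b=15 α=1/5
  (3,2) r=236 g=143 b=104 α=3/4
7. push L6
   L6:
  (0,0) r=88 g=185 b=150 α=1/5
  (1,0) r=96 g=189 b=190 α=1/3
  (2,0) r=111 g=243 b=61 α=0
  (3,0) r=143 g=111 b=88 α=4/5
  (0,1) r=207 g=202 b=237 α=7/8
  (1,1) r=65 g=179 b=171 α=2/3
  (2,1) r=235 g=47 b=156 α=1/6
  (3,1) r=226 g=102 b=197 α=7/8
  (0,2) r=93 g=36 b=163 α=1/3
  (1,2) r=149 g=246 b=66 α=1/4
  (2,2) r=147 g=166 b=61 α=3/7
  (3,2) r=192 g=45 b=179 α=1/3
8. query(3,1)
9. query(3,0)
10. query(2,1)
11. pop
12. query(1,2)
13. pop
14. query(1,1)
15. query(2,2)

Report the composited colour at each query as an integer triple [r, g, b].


query (0,0) [L1,L2,L3] — begin 0,0,0
after L1 α=1/8: [127/8, 13/8, 27/8]
after L2 α=1/3: [335/12, 301/12, 503/12]
after L3 α=1/2: [1619/24, 613/24, 2363/24]
rounded: [67, 26, 98]

at x=3,y=1 over L1,L2,L3,L4,L5,L6:
after L1 α=1/2: [79, 215/2, 179/2]
after L2 α=1/2: [295/2, 375/4, 235/4]
after L3 α=1/3: [159, 529/6, 403/6]
after L4 α=0: [159, 529/6, 403/6]
after L5 α=2/3: [451/3, 1093/18, 439/18]
after L6 α=7/8: [5197/24, 13945/144, 25261/144]
= [217, 97, 175]

(3,0) stack=L1,L2,L3,L4,L5,L6; from [0,0,0]:
L1 α=4/5: [104, 148/5, 68/5]
L2 α=7/8: [1861/8, 1229/20, 8363/40]
L3 α=1/2: [3061/16, 5389/40, 10043/80]
L4 α=1/2: [3077/32, 11069/80, 15803/160]
L5 α=1: [217, 215, 245]
L6 α=4/5: [789/5, 659/5, 597/5]
→ [158, 132, 119]

(2,1) stack=L1,L2,L3,L4,L5,L6; from [0,0,0]:
L1 α=3/7: [150/7, 246/7, 489/7]
L2 α=0: [150/7, 246/7, 489/7]
L3 α=1/6: [757/42, 643/21, 1235/14]
L4 α=1: [107, 154, 101]
L5 α=3/7: [866/7, 880/7, 1151/7]
L6 α=1/6: [5975/42, 4729/42, 6847/42]
= [142, 113, 163]

at x=1,y=2 over L1,L2,L3,L4,L5:
after L1 α=1/5: [44, 253/5, 15]
after L2 α=1/2: [51, 1213/10, 99]
after L3 α=2/3: [347/3, 4313/30, 163/3]
after L4 α=1/3: [1114/9, 5153/45, 824/9]
after L5 α=1/8: [9247/72, 5437/45, 3379/36]
→ [128, 121, 94]

(1,1) stack=L1,L2,L3,L4; from [0,0,0]:
after L1 α=1/4: [237/4, 195/4, 54]
after L2 α=2/5: [2407/20, 2081/20, 342/5]
after L3 α=3/7: [3727/35, 3746/35, 3333/35]
after L4 α=1/3: [12424/105, 13127/105, 8381/105]
= [118, 125, 80]

query (2,2) [L1,L2,L3,L4] — begin 0,0,0
L1 α=3/5: [456/5, 87/5, 150]
L2 α=0: [456/5, 87/5, 150]
L3 α=1/2: [1531/10, 957/10, 98]
L4 α=1/4: [5183/40, 3001/40, 83]
→ [130, 75, 83]


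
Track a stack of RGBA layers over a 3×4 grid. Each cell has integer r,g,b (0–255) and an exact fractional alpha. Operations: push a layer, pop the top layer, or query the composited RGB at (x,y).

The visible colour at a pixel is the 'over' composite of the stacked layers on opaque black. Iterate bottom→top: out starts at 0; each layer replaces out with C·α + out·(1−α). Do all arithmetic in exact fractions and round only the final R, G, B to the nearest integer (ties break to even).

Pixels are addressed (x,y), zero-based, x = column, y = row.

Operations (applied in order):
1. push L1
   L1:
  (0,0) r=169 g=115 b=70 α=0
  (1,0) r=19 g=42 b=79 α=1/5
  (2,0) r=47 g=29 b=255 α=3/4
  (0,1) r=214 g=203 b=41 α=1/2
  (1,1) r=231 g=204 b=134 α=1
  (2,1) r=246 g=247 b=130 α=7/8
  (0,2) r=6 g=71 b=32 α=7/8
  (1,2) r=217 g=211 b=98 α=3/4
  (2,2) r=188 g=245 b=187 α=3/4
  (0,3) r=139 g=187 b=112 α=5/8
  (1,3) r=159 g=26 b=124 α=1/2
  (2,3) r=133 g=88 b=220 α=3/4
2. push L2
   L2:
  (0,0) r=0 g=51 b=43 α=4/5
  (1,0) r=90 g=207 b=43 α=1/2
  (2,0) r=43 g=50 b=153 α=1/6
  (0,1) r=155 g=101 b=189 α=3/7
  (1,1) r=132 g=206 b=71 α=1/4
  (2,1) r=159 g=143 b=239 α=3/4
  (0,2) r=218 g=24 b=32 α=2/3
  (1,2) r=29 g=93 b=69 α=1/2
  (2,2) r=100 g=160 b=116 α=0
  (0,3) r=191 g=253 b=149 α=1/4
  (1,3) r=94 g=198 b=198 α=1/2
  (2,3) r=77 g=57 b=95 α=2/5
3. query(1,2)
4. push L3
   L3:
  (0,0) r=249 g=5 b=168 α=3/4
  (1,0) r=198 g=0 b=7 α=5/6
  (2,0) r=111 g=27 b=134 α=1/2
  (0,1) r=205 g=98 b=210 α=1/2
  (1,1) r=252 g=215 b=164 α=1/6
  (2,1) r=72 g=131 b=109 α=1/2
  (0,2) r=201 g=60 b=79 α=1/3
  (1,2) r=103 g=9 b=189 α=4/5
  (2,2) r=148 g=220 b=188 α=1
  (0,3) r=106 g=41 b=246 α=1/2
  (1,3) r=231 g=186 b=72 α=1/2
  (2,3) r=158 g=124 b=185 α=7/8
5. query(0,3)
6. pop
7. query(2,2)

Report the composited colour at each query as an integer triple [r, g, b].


at x=1,y=2 over L1,L2:
+L1 (α=3/4) → [651/4, 633/4, 147/2]
+L2 (α=1/2) → [767/8, 1005/8, 285/4]
= [96, 126, 71]

query (0,3) [L1,L2,L3] — begin 0,0,0
+L1 (α=5/8) → [695/8, 935/8, 70]
+L2 (α=1/4) → [3613/32, 4829/32, 359/4]
+L3 (α=1/2) → [7005/64, 6141/64, 1343/8]
= [109, 96, 168]

at x=2,y=2 over L1,L2:
after L1 α=3/4: [141, 735/4, 561/4]
after L2 α=0: [141, 735/4, 561/4]
rounded: [141, 184, 140]


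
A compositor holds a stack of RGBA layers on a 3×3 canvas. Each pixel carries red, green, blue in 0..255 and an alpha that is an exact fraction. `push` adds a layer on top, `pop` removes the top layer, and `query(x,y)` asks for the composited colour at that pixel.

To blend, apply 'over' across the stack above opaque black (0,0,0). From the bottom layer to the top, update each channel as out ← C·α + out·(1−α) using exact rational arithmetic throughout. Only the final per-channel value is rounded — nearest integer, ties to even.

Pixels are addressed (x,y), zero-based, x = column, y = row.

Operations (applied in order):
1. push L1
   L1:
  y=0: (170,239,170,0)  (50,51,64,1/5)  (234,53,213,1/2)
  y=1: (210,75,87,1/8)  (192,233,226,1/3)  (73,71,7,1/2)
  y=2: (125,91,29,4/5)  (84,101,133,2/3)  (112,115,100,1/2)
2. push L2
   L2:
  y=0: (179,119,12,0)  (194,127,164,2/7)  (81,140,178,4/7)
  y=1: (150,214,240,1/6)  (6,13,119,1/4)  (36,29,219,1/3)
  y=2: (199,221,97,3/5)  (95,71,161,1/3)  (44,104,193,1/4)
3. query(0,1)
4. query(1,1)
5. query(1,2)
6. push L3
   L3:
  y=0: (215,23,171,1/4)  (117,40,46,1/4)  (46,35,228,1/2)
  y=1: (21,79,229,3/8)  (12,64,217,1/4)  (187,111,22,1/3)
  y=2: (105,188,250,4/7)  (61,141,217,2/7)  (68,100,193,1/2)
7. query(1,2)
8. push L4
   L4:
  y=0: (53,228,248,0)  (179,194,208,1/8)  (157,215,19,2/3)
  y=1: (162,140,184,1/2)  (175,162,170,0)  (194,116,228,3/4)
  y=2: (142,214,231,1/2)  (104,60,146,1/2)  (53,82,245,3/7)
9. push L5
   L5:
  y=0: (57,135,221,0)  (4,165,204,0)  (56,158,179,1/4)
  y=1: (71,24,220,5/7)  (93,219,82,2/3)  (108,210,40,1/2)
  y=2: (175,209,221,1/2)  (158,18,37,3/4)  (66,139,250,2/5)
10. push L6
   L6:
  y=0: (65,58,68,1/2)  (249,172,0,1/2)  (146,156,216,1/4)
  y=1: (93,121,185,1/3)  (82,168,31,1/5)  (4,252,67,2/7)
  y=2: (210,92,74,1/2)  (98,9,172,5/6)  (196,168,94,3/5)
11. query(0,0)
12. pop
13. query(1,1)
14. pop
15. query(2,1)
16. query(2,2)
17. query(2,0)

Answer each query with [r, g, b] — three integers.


(0,1) stack=L1,L2; from [0,0,0]:
L1 α=1/8: [105/4, 75/8, 87/8]
L2 α=1/6: [375/8, 2087/48, 785/16]
rounded: [47, 43, 49]

(1,1) stack=L1,L2; from [0,0,0]:
L1 α=1/3: [64, 233/3, 226/3]
L2 α=1/4: [99/2, 123/2, 345/4]
→ [50, 62, 86]

at x=1,y=2 over L1,L2:
after L1 α=2/3: [56, 202/3, 266/3]
after L2 α=1/3: [69, 617/9, 1015/9]
rounded: [69, 69, 113]

query (1,2) [L1,L2,L3] — begin 0,0,0
+L1 (α=2/3) → [56, 202/3, 266/3]
+L2 (α=1/3) → [69, 617/9, 1015/9]
+L3 (α=2/7) → [467/7, 5623/63, 1283/9]
= [67, 89, 143]

(0,0) stack=L1,L2,L3,L4,L5,L6; from [0,0,0]:
L1 α=0: [0, 0, 0]
L2 α=0: [0, 0, 0]
L3 α=1/4: [215/4, 23/4, 171/4]
L4 α=0: [215/4, 23/4, 171/4]
L5 α=0: [215/4, 23/4, 171/4]
L6 α=1/2: [475/8, 255/8, 443/8]
= [59, 32, 55]

at x=1,y=1 over L1,L2,L3,L4,L5:
+L1 (α=1/3) → [64, 233/3, 226/3]
+L2 (α=1/4) → [99/2, 123/2, 345/4]
+L3 (α=1/4) → [321/8, 497/8, 1903/16]
+L4 (α=0) → [321/8, 497/8, 1903/16]
+L5 (α=2/3) → [603/8, 4001/24, 1509/16]
= [75, 167, 94]

query (2,1) [L1,L2,L3,L4] — begin 0,0,0
L1 α=1/2: [73/2, 71/2, 7/2]
L2 α=1/3: [109/3, 100/3, 226/3]
L3 α=1/3: [779/9, 533/9, 518/9]
L4 α=3/4: [6017/36, 3665/36, 3337/18]
rounded: [167, 102, 185]

(2,2) stack=L1,L2,L3,L4; from [0,0,0]:
+L1 (α=1/2) → [56, 115/2, 50]
+L2 (α=1/4) → [53, 553/8, 343/4]
+L3 (α=1/2) → [121/2, 1353/16, 1115/8]
+L4 (α=3/7) → [401/7, 2337/28, 2585/14]
= [57, 83, 185]

query (2,0) [L1,L2,L3,L4] — begin 0,0,0
after L1 α=1/2: [117, 53/2, 213/2]
after L2 α=4/7: [675/7, 1279/14, 2063/14]
after L3 α=1/2: [997/14, 1769/28, 5255/28]
after L4 α=2/3: [5393/42, 4603/28, 6319/84]
= [128, 164, 75]


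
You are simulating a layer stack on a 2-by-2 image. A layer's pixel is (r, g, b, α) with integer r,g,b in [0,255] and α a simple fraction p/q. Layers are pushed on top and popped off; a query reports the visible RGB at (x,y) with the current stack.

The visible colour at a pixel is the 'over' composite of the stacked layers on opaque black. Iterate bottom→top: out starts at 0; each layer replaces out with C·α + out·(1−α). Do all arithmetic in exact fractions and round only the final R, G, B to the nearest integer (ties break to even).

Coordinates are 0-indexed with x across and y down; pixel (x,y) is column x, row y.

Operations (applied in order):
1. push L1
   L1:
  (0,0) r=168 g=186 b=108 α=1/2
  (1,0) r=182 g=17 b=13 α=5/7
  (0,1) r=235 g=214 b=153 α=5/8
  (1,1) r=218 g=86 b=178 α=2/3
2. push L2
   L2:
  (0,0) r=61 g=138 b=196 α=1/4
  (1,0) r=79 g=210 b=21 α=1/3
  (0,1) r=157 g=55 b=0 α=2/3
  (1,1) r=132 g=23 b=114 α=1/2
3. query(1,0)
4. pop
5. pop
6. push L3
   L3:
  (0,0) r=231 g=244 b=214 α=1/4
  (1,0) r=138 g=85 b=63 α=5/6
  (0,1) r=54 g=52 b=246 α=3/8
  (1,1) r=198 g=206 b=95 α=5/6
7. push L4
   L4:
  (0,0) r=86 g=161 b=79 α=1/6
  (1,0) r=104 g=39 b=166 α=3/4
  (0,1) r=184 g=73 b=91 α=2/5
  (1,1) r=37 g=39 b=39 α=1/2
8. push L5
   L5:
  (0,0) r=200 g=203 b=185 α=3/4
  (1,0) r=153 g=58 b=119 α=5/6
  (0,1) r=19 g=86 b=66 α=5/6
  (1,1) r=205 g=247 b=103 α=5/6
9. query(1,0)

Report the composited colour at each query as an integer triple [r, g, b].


at x=1,y=0 over L1,L2:
after L1 α=5/7: [130, 85/7, 65/7]
after L2 α=1/3: [113, 1640/21, 277/21]
= [113, 78, 13]

at x=1,y=0 over L3,L4,L5:
+L3 (α=5/6) → [115, 425/6, 105/2]
+L4 (α=3/4) → [427/4, 1127/24, 1101/8]
+L5 (α=5/6) → [3487/24, 8087/144, 5861/48]
→ [145, 56, 122]


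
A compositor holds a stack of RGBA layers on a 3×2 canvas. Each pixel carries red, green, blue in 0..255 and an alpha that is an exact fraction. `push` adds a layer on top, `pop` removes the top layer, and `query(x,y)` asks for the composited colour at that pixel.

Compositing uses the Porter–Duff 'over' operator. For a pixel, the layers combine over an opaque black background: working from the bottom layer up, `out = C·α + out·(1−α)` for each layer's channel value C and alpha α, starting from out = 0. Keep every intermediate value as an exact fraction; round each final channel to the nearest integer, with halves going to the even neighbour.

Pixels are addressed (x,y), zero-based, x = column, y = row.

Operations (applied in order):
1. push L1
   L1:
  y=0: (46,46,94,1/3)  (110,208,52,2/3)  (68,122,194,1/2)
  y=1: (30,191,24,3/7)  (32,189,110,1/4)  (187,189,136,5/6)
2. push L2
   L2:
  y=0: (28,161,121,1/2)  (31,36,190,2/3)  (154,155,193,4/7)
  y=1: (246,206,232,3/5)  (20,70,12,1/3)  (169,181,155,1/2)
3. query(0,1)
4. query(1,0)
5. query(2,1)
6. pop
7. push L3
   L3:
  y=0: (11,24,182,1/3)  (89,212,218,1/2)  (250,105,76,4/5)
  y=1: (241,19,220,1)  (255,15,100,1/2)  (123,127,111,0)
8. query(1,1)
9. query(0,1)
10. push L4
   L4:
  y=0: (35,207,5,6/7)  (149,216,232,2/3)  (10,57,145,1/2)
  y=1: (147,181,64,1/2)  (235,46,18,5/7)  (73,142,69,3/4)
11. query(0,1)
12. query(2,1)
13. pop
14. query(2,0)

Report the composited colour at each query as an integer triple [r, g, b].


(0,1) stack=L1,L2; from [0,0,0]:
+L1 (α=3/7) → [90/7, 573/7, 72/7]
+L2 (α=3/5) → [5346/35, 5472/35, 5016/35]
rounded: [153, 156, 143]

query (1,0) [L1,L2] — begin 0,0,0
after L1 α=2/3: [220/3, 416/3, 104/3]
after L2 α=2/3: [406/9, 632/9, 1244/9]
= [45, 70, 138]

(2,1) stack=L1,L2; from [0,0,0]:
L1 α=5/6: [935/6, 315/2, 340/3]
L2 α=1/2: [1949/12, 677/4, 805/6]
→ [162, 169, 134]

at x=1,y=1 over L1,L3:
L1 α=1/4: [8, 189/4, 55/2]
L3 α=1/2: [263/2, 249/8, 255/4]
→ [132, 31, 64]

query (0,1) [L1,L3] — begin 0,0,0
L1 α=3/7: [90/7, 573/7, 72/7]
L3 α=1: [241, 19, 220]
→ [241, 19, 220]

at x=0,y=1 over L1,L3,L4:
L1 α=3/7: [90/7, 573/7, 72/7]
L3 α=1: [241, 19, 220]
L4 α=1/2: [194, 100, 142]
= [194, 100, 142]

at x=2,y=1 over L1,L3,L4:
after L1 α=5/6: [935/6, 315/2, 340/3]
after L3 α=0: [935/6, 315/2, 340/3]
after L4 α=3/4: [2249/24, 1167/8, 961/12]
rounded: [94, 146, 80]

query (2,0) [L1,L3] — begin 0,0,0
after L1 α=1/2: [34, 61, 97]
after L3 α=4/5: [1034/5, 481/5, 401/5]
= [207, 96, 80]


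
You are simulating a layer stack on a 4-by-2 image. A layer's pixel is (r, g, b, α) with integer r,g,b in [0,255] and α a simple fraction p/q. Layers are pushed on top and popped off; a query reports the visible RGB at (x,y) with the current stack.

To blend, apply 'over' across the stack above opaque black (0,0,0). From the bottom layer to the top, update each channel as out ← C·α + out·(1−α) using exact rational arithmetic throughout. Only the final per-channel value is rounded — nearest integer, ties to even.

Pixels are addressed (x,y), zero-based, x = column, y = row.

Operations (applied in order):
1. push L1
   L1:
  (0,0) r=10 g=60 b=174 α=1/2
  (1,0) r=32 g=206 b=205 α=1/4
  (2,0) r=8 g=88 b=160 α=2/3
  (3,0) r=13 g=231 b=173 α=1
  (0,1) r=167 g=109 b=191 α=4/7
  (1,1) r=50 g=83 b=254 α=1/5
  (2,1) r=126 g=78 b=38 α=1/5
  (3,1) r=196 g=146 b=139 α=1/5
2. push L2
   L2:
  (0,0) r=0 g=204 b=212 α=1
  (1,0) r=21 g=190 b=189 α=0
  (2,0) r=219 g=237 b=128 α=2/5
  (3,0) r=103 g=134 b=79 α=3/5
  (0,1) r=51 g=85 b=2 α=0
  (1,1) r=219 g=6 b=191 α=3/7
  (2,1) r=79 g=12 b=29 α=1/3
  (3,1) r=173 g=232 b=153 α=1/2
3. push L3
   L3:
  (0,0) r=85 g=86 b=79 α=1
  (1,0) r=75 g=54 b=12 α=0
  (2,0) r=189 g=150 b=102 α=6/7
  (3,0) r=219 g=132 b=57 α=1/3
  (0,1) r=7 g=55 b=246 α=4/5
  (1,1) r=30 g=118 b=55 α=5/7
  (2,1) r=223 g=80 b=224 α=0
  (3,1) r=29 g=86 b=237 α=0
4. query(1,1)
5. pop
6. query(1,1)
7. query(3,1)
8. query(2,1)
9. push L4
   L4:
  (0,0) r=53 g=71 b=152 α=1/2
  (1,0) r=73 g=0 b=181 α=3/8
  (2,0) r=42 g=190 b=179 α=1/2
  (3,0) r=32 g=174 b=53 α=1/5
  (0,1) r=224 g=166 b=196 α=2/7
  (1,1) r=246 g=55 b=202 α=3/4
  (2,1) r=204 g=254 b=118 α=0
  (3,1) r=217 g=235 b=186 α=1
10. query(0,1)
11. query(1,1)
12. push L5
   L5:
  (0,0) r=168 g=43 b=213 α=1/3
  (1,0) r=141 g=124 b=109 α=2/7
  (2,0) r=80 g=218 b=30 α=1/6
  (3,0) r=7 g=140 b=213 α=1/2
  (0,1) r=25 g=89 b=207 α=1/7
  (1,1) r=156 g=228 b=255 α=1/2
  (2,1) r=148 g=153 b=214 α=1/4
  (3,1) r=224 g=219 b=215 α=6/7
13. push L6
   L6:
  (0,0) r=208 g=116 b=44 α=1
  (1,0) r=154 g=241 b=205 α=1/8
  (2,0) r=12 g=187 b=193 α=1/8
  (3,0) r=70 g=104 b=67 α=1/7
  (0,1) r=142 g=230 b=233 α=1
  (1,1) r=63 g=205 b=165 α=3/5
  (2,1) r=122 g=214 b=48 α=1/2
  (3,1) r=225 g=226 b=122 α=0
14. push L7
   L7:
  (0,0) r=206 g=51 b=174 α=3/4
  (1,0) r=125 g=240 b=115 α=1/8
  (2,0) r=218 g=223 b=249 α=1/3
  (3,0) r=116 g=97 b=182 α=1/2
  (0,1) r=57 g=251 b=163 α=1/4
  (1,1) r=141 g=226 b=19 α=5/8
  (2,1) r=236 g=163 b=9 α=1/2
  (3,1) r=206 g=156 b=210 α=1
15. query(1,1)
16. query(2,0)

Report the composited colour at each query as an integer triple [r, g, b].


at x=1,y=1 over L1,L2,L3:
after L1 α=1/5: [10, 83/5, 254/5]
after L2 α=3/7: [697/7, 422/35, 3881/35]
after L3 α=5/7: [2444/49, 21494/245, 17387/245]
→ [50, 88, 71]

query (1,1) [L1,L2] — begin 0,0,0
L1 α=1/5: [10, 83/5, 254/5]
L2 α=3/7: [697/7, 422/35, 3881/35]
= [100, 12, 111]

at x=3,y=1 over L1,L2:
+L1 (α=1/5) → [196/5, 146/5, 139/5]
+L2 (α=1/2) → [1061/10, 653/5, 452/5]
rounded: [106, 131, 90]

(2,1) stack=L1,L2; from [0,0,0]:
L1 α=1/5: [126/5, 78/5, 38/5]
L2 α=1/3: [647/15, 72/5, 221/15]
→ [43, 14, 15]

at x=0,y=1 over L1,L2,L4:
L1 α=4/7: [668/7, 436/7, 764/7]
L2 α=0: [668/7, 436/7, 764/7]
L4 α=2/7: [6476/49, 4504/49, 6564/49]
rounded: [132, 92, 134]

(1,1) stack=L1,L2,L4; from [0,0,0]:
+L1 (α=1/5) → [10, 83/5, 254/5]
+L2 (α=3/7) → [697/7, 422/35, 3881/35]
+L4 (α=3/4) → [5863/28, 6197/140, 25091/140]
→ [209, 44, 179]

(1,1) stack=L1,L2,L4,L5,L6,L7; from [0,0,0]:
+L1 (α=1/5) → [10, 83/5, 254/5]
+L2 (α=3/7) → [697/7, 422/35, 3881/35]
+L4 (α=3/4) → [5863/28, 6197/140, 25091/140]
+L5 (α=1/2) → [10231/56, 38117/280, 60791/280]
+L6 (α=3/5) → [15523/140, 124217/700, 130091/700]
+L7 (α=5/8) → [145269/1120, 1163651/5600, 456773/5600]
rounded: [130, 208, 82]

at x=2,y=0 over L1,L2,L4,L5,L6,L7:
after L1 α=2/3: [16/3, 176/3, 320/3]
after L2 α=2/5: [454/5, 130, 576/5]
after L4 α=1/2: [332/5, 160, 1471/10]
after L5 α=1/6: [206/3, 509/3, 1531/12]
after L6 α=1/8: [739/12, 1031/6, 13033/96]
after L7 α=1/3: [2047/18, 1700/9, 24985/144]
→ [114, 189, 174]
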